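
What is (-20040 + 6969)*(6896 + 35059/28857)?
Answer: -867186480367/9619 ≈ -9.0153e+7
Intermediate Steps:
(-20040 + 6969)*(6896 + 35059/28857) = -13071*(6896 + 35059*(1/28857)) = -13071*(6896 + 35059/28857) = -13071*199032931/28857 = -867186480367/9619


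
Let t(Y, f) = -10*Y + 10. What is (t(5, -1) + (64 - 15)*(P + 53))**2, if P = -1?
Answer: 6290064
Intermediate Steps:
t(Y, f) = 10 - 10*Y
(t(5, -1) + (64 - 15)*(P + 53))**2 = ((10 - 10*5) + (64 - 15)*(-1 + 53))**2 = ((10 - 50) + 49*52)**2 = (-40 + 2548)**2 = 2508**2 = 6290064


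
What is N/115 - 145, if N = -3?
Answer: -16678/115 ≈ -145.03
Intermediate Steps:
N/115 - 145 = -3/115 - 145 = -16678/115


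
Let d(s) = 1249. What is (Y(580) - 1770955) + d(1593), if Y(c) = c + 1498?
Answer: -1767628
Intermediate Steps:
Y(c) = 1498 + c
(Y(580) - 1770955) + d(1593) = ((1498 + 580) - 1770955) + 1249 = (2078 - 1770955) + 1249 = -1768877 + 1249 = -1767628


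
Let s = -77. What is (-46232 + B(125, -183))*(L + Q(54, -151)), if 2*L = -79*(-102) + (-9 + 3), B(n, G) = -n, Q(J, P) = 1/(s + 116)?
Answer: -7278744355/39 ≈ -1.8663e+8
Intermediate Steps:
Q(J, P) = 1/39 (Q(J, P) = 1/(-77 + 116) = 1/39)
L = 4026 (L = (-79*(-102) + (-9 + 3))/2 = (8058 - 6)/2 = (½)*8052 = 4026)
(-46232 + B(125, -183))*(L + Q(54, -151)) = (-46232 - 1*125)*(4026 + 1/39) = (-46232 - 125)*(157015/39) = -46357*157015/39 = -7278744355/39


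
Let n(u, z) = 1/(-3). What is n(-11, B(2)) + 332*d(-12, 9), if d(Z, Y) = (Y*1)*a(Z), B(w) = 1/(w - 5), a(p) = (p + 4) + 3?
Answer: -44821/3 ≈ -14940.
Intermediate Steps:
a(p) = 7 + p (a(p) = (4 + p) + 3 = 7 + p)
B(w) = 1/(-5 + w)
d(Z, Y) = Y*(7 + Z) (d(Z, Y) = (Y*1)*(7 + Z) = Y*(7 + Z))
n(u, z) = -⅓
n(-11, B(2)) + 332*d(-12, 9) = -⅓ + 332*(9*(7 - 12)) = -⅓ + 332*(9*(-5)) = -⅓ + 332*(-45) = -⅓ - 14940 = -44821/3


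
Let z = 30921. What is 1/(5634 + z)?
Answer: 1/36555 ≈ 2.7356e-5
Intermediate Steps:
1/(5634 + z) = 1/(5634 + 30921) = 1/36555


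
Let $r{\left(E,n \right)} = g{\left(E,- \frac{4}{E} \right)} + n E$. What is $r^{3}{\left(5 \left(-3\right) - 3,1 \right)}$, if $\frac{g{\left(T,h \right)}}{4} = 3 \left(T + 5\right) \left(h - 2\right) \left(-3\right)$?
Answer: $-614125000$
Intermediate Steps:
$g{\left(T,h \right)} = - 36 \left(-2 + h\right) \left(5 + T\right)$ ($g{\left(T,h \right)} = 4 \cdot 3 \left(T + 5\right) \left(h - 2\right) \left(-3\right) = 4 \cdot 3 \left(5 + T\right) \left(-2 + h\right) \left(-3\right) = 4 \cdot 3 \left(-2 + h\right) \left(5 + T\right) \left(-3\right) = 4 \left(- 9 \left(-2 + h\right) \left(5 + T\right)\right) = - 36 \left(-2 + h\right) \left(5 + T\right)$)
$r{\left(E,n \right)} = 504 + 72 E + \frac{720}{E} + E n$ ($r{\left(E,n \right)} = \left(360 - 180 \left(- \frac{4}{E}\right) + 72 E - 36 E \left(- \frac{4}{E}\right)\right) + n E = \left(360 + \frac{720}{E} + 72 E + 144\right) + E n = \left(504 + 72 E + \frac{720}{E}\right) + E n = 504 + 72 E + \frac{720}{E} + E n$)
$r^{3}{\left(5 \left(-3\right) - 3,1 \right)} = \left(504 + 72 \left(5 \left(-3\right) - 3\right) + \frac{720}{5 \left(-3\right) - 3} + \left(5 \left(-3\right) - 3\right) 1\right)^{3} = \left(504 + 72 \left(-15 - 3\right) + \frac{720}{-15 - 3} + \left(-15 - 3\right) 1\right)^{3} = \left(504 + 72 \left(-18\right) + \frac{720}{-18} - 18\right)^{3} = \left(504 - 1296 + 720 \left(- \frac{1}{18}\right) - 18\right)^{3} = \left(504 - 1296 - 40 - 18\right)^{3} = \left(-850\right)^{3} = -614125000$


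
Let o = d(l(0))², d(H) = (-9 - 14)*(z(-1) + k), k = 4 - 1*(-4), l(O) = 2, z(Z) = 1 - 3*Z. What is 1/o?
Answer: 1/76176 ≈ 1.3127e-5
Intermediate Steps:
k = 8 (k = 4 + 4 = 8)
d(H) = -276 (d(H) = (-9 - 14)*((1 - 3*(-1)) + 8) = -23*((1 + 3) + 8) = -23*(4 + 8) = -23*12 = -276)
o = 76176 (o = (-276)² = 76176)
1/o = 1/76176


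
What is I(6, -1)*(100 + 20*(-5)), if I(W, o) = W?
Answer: 0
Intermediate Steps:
I(6, -1)*(100 + 20*(-5)) = 6*(100 + 20*(-5)) = 6*(100 - 100) = 6*0 = 0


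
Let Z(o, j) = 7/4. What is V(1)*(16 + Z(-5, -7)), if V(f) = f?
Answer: 71/4 ≈ 17.750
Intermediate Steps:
Z(o, j) = 7/4 (Z(o, j) = 7*(¼) = 7/4)
V(1)*(16 + Z(-5, -7)) = 1*(16 + 7/4) = 1*(71/4) = 71/4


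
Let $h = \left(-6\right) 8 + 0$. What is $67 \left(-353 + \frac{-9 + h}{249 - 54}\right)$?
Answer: $- \frac{1538588}{65} \approx -23671.0$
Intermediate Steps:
$h = -48$ ($h = -48 + 0 = -48$)
$67 \left(-353 + \frac{-9 + h}{249 - 54}\right) = 67 \left(-353 + \frac{-9 - 48}{249 - 54}\right) = 67 \left(-353 - \frac{57}{195}\right) = 67 \left(-353 - \frac{19}{65}\right) = 67 \left(- \frac{22964}{65}\right) = - \frac{1538588}{65}$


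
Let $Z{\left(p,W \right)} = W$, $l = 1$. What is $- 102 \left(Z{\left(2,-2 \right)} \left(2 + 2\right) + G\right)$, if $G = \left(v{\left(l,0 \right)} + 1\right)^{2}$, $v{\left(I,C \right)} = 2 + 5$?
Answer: $-5712$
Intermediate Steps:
$v{\left(I,C \right)} = 7$
$G = 64$ ($G = \left(7 + 1\right)^{2} = 8^{2} = 64$)
$- 102 \left(Z{\left(2,-2 \right)} \left(2 + 2\right) + G\right) = - 102 \left(- 2 \left(2 + 2\right) + 64\right) = - 102 \left(\left(-2\right) 4 + 64\right) = - 102 \left(-8 + 64\right) = \left(-102\right) 56 = -5712$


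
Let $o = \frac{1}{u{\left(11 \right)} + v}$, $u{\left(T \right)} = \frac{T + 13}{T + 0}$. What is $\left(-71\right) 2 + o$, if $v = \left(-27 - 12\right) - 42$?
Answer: $- \frac{123125}{867} \approx -142.01$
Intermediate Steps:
$u{\left(T \right)} = \frac{13 + T}{T}$
$v = -81$ ($v = -39 - 42 = -81$)
$o = - \frac{11}{867}$ ($o = \frac{1}{\frac{13 + 11}{11} - 81} = \frac{1}{\frac{1}{11} \cdot 24 - 81} = \frac{1}{\frac{24}{11} - 81} = \frac{1}{- \frac{867}{11}} = - \frac{11}{867} \approx -0.012687$)
$\left(-71\right) 2 + o = \left(-71\right) 2 - \frac{11}{867} = -142 - \frac{11}{867} = - \frac{123125}{867}$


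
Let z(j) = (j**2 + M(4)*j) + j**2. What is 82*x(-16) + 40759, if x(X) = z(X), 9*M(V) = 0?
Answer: 82743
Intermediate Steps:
M(V) = 0 (M(V) = (1/9)*0 = 0)
z(j) = 2*j**2 (z(j) = (j**2 + 0*j) + j**2 = (j**2 + 0) + j**2 = j**2 + j**2 = 2*j**2)
x(X) = 2*X**2
82*x(-16) + 40759 = 82*(2*(-16)**2) + 40759 = 82*(2*256) + 40759 = 82*512 + 40759 = 41984 + 40759 = 82743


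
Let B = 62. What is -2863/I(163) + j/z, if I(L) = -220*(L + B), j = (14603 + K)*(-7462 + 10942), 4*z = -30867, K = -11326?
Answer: -752631902593/509305500 ≈ -1477.8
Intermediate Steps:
z = -30867/4 (z = (1/4)*(-30867) = -30867/4 ≈ -7716.8)
j = 11403960 (j = (14603 - 11326)*(-7462 + 10942) = 3277*3480 = 11403960)
I(L) = -13640 - 220*L (I(L) = -220*(L + 62) = -220*(62 + L) = -13640 - 220*L)
-2863/I(163) + j/z = -2863/(-13640 - 220*163) + 11403960/(-30867/4) = -2863/(-13640 - 35860) + 11403960*(-4/30867) = -2863/(-49500) - 15205280/10289 = -2863*(-1/49500) - 15205280/10289 = 2863/49500 - 15205280/10289 = -752631902593/509305500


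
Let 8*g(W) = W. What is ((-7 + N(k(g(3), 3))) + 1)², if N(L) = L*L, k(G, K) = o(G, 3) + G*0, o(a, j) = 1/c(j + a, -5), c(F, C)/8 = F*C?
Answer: 11957203801/332150625 ≈ 35.999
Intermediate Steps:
c(F, C) = 8*C*F (c(F, C) = 8*(F*C) = 8*(C*F) = 8*C*F)
g(W) = W/8
o(a, j) = 1/(-40*a - 40*j) (o(a, j) = 1/(8*(-5)*(j + a)) = 1/(8*(-5)*(a + j)) = 1/(-40*a - 40*j))
k(G, K) = -1/(120 + 40*G) (k(G, K) = -1/(40*G + 40*3) + G*0 = -1/(40*G + 120) + 0 = -1/(120 + 40*G) + 0 = -1/(120 + 40*G))
N(L) = L²
((-7 + N(k(g(3), 3))) + 1)² = ((-7 + (-1/(120 + 40*((⅛)*3)))²) + 1)² = ((-7 + (-1/(120 + 40*(3/8)))²) + 1)² = ((-7 + (-1/(120 + 15))²) + 1)² = ((-7 + (-1/135)²) + 1)² = ((-7 + 1/18225) + 1)² = (-127574/18225 + 1)² = (-109349/18225)² = 11957203801/332150625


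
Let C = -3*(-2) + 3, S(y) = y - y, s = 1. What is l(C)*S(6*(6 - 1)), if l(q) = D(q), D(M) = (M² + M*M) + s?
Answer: 0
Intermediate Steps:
D(M) = 1 + 2*M² (D(M) = (M² + M*M) + 1 = (M² + M²) + 1 = 2*M² + 1 = 1 + 2*M²)
S(y) = 0
C = 9 (C = 6 + 3 = 9)
l(q) = 1 + 2*q²
l(C)*S(6*(6 - 1)) = (1 + 2*9²)*0 = (1 + 2*81)*0 = (1 + 162)*0 = 163*0 = 0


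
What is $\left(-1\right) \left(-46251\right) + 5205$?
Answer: $51456$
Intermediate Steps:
$\left(-1\right) \left(-46251\right) + 5205 = 46251 + 5205 = 51456$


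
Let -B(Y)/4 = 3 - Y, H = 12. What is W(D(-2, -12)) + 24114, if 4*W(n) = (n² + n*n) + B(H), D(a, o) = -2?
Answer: 24125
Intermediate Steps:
B(Y) = -12 + 4*Y (B(Y) = -4*(3 - Y) = -12 + 4*Y)
W(n) = 9 + n²/2 (W(n) = ((n² + n*n) + (-12 + 4*12))/4 = ((n² + n²) + (-12 + 48))/4 = (2*n² + 36)/4 = (36 + 2*n²)/4 = 9 + n²/2)
W(D(-2, -12)) + 24114 = (9 + (½)*(-2)²) + 24114 = (9 + (½)*4) + 24114 = (9 + 2) + 24114 = 11 + 24114 = 24125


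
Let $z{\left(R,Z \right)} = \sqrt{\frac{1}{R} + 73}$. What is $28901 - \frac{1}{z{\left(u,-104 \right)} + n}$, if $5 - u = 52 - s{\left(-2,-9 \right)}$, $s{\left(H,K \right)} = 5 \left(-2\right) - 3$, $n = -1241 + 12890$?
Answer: $\frac{235310429229641}{8141947681} + \frac{2 \sqrt{65685}}{8141947681} \approx 28901.0$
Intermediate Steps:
$n = 11649$
$s{\left(H,K \right)} = -13$ ($s{\left(H,K \right)} = -10 - 3 = -13$)
$u = -60$ ($u = 5 - \left(52 - -13\right) = 5 - \left(52 + 13\right) = 5 - 65 = -60$)
$z{\left(R,Z \right)} = \sqrt{73 + \frac{1}{R}}$
$28901 - \frac{1}{z{\left(u,-104 \right)} + n} = 28901 - \frac{1}{\sqrt{73 + \frac{1}{-60}} + 11649} = 28901 - \frac{1}{\sqrt{73 - \frac{1}{60}} + 11649} = 28901 - \frac{1}{\sqrt{\frac{4379}{60}} + 11649} = 28901 - \frac{1}{\frac{\sqrt{65685}}{30} + 11649} = 28901 - \frac{1}{11649 + \frac{\sqrt{65685}}{30}}$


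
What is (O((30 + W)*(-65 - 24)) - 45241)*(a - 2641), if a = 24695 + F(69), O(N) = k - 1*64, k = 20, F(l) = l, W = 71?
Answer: -1001840055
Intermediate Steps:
O(N) = -44 (O(N) = 20 - 1*64 = 20 - 64 = -44)
a = 24764 (a = 24695 + 69 = 24764)
(O((30 + W)*(-65 - 24)) - 45241)*(a - 2641) = (-44 - 45241)*(24764 - 2641) = -45285*22123 = -1001840055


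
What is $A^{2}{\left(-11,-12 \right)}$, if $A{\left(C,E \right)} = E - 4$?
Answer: $256$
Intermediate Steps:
$A{\left(C,E \right)} = -4 + E$
$A^{2}{\left(-11,-12 \right)} = \left(-4 - 12\right)^{2} = \left(-16\right)^{2} = 256$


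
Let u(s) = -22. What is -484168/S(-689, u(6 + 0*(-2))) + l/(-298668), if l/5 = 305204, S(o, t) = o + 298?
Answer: 36002203601/29194797 ≈ 1233.2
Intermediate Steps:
S(o, t) = 298 + o
l = 1526020 (l = 5*305204 = 1526020)
-484168/S(-689, u(6 + 0*(-2))) + l/(-298668) = -484168/(298 - 689) + 1526020/(-298668) = -484168/(-391) + 1526020*(-1/298668) = -484168*(-1/391) - 381505/74667 = 484168/391 - 381505/74667 = 36002203601/29194797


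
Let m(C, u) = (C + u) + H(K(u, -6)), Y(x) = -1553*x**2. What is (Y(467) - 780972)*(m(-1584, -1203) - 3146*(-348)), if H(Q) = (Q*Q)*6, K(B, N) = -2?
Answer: -370719998681505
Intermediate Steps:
H(Q) = 6*Q**2 (H(Q) = Q**2*6 = 6*Q**2)
m(C, u) = 24 + C + u (m(C, u) = (C + u) + 6*(-2)**2 = (C + u) + 6*4 = (C + u) + 24 = 24 + C + u)
(Y(467) - 780972)*(m(-1584, -1203) - 3146*(-348)) = (-1553*467**2 - 780972)*((24 - 1584 - 1203) - 3146*(-348)) = (-1553*218089 - 780972)*(-2763 + 1094808) = (-338692217 - 780972)*1092045 = -339473189*1092045 = -370719998681505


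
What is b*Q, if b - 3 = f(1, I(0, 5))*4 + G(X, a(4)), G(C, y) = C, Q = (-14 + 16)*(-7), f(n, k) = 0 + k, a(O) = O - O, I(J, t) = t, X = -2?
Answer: -294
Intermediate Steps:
a(O) = 0
f(n, k) = k
Q = -14 (Q = 2*(-7) = -14)
b = 21 (b = 3 + (5*4 - 2) = 3 + (20 - 2) = 3 + 18 = 21)
b*Q = 21*(-14) = -294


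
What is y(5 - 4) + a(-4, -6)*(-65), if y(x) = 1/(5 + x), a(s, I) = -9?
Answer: 3511/6 ≈ 585.17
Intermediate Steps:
y(5 - 4) + a(-4, -6)*(-65) = 1/(5 + (5 - 4)) - 9*(-65) = 1/(5 + 1) + 585 = 1/6 + 585 = ⅙ + 585 = 3511/6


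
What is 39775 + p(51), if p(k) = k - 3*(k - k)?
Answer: 39826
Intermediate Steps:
p(k) = k (p(k) = k - 3*0 = k + 0 = k)
39775 + p(51) = 39775 + 51 = 39826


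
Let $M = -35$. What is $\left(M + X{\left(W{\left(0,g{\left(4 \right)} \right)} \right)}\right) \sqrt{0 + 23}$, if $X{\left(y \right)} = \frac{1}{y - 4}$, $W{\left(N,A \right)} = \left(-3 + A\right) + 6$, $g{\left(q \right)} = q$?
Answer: $- \frac{104 \sqrt{23}}{3} \approx -166.26$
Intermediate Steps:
$W{\left(N,A \right)} = 3 + A$
$X{\left(y \right)} = \frac{1}{-4 + y}$
$\left(M + X{\left(W{\left(0,g{\left(4 \right)} \right)} \right)}\right) \sqrt{0 + 23} = \left(-35 + \frac{1}{-4 + \left(3 + 4\right)}\right) \sqrt{0 + 23} = \left(-35 + \frac{1}{-4 + 7}\right) \sqrt{23} = \left(-35 + \frac{1}{3}\right) \sqrt{23} = - \frac{104 \sqrt{23}}{3}$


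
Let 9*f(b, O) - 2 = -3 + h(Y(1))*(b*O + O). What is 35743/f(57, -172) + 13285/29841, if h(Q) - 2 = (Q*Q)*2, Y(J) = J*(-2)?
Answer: -8274136882/2976968001 ≈ -2.7794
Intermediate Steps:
Y(J) = -2*J
h(Q) = 2 + 2*Q² (h(Q) = 2 + (Q*Q)*2 = 2 + Q²*2 = 2 + 2*Q²)
f(b, O) = -⅑ + 10*O/9 + 10*O*b/9 (f(b, O) = 2/9 + (-3 + (2 + 2*(-2*1)²)*(b*O + O))/9 = 2/9 + (-3 + (2 + 2*(-2)²)*(O*b + O))/9 = 2/9 + (-3 + (2 + 2*4)*(O + O*b))/9 = 2/9 + (-3 + (2 + 8)*(O + O*b))/9 = 2/9 + (-3 + 10*(O + O*b))/9 = 2/9 + (-3 + (10*O + 10*O*b))/9 = 2/9 + (-3 + 10*O + 10*O*b)/9 = 2/9 + (-⅓ + 10*O/9 + 10*O*b/9) = -⅑ + 10*O/9 + 10*O*b/9)
35743/f(57, -172) + 13285/29841 = 35743/(-⅑ + (10/9)*(-172) + (10/9)*(-172)*57) + 13285/29841 = 35743/(-⅑ - 1720/9 - 32680/3) + 13285*(1/29841) = 35743/(-99761/9) + 13285/29841 = 35743*(-9/99761) + 13285/29841 = -321687/99761 + 13285/29841 = -8274136882/2976968001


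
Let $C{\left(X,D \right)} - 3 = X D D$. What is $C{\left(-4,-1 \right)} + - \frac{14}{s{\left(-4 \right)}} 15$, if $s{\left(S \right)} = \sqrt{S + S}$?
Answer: $-1 + \frac{105 i \sqrt{2}}{2} \approx -1.0 + 74.246 i$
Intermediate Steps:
$s{\left(S \right)} = \sqrt{2} \sqrt{S}$ ($s{\left(S \right)} = \sqrt{2 S} = \sqrt{2} \sqrt{S}$)
$C{\left(X,D \right)} = 3 + X D^{2}$ ($C{\left(X,D \right)} = 3 + X D D = 3 + D X D = 3 + X D^{2}$)
$C{\left(-4,-1 \right)} + - \frac{14}{s{\left(-4 \right)}} 15 = \left(3 - 4 \left(-1\right)^{2}\right) + - \frac{14}{\sqrt{2} \sqrt{-4}} \cdot 15 = \left(3 - 4\right) + - \frac{14}{\sqrt{2} \cdot 2 i} 15 = \left(3 - 4\right) + - \frac{14}{2 i \sqrt{2}} \cdot 15 = -1 + - 14 \left(- \frac{i \sqrt{2}}{4}\right) 15 = -1 + \frac{7 i \sqrt{2}}{2} \cdot 15 = -1 + \frac{105 i \sqrt{2}}{2}$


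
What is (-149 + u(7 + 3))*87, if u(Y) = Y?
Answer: -12093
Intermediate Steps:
(-149 + u(7 + 3))*87 = (-149 + (7 + 3))*87 = (-149 + 10)*87 = -139*87 = -12093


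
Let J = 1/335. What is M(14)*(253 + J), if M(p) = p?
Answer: 1186584/335 ≈ 3542.0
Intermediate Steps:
J = 1/335 ≈ 0.0029851
M(14)*(253 + J) = 14*(253 + 1/335) = 14*(84756/335) = 1186584/335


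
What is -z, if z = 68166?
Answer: -68166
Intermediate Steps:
-z = -1*68166 = -68166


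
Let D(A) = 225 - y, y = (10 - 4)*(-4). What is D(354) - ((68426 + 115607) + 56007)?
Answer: -239791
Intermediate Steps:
y = -24 (y = 6*(-4) = -24)
D(A) = 249 (D(A) = 225 - 1*(-24) = 225 + 24 = 249)
D(354) - ((68426 + 115607) + 56007) = 249 - ((68426 + 115607) + 56007) = 249 - (184033 + 56007) = 249 - 1*240040 = 249 - 240040 = -239791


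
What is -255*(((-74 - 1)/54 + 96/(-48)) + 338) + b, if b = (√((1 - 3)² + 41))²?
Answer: -511685/6 ≈ -85281.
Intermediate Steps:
b = 45 (b = (√((-2)² + 41))² = (√(4 + 41))² = (√45)² = (3*√5)² = 45)
-255*(((-74 - 1)/54 + 96/(-48)) + 338) + b = -255*(((-74 - 1)/54 + 96/(-48)) + 338) + 45 = -255*((-75*1/54 + 96*(-1/48)) + 338) + 45 = -255*((-25/18 - 2) + 338) + 45 = -255*(-61/18 + 338) + 45 = -255*6023/18 + 45 = -511955/6 + 45 = -511685/6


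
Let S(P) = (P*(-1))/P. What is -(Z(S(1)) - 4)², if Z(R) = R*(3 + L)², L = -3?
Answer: -16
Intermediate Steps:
S(P) = -1 (S(P) = (-P)/P = -1)
Z(R) = 0 (Z(R) = R*(3 - 3)² = R*0² = R*0 = 0)
-(Z(S(1)) - 4)² = -(0 - 4)² = -1*(-4)² = -1*16 = -16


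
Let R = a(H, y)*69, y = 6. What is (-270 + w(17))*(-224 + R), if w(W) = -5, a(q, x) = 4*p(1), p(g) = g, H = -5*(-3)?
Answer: -14300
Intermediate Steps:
H = 15
a(q, x) = 4 (a(q, x) = 4*1 = 4)
R = 276 (R = 4*69 = 276)
(-270 + w(17))*(-224 + R) = (-270 - 5)*(-224 + 276) = -275*52 = -14300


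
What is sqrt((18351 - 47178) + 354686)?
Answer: sqrt(325859) ≈ 570.84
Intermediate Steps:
sqrt((18351 - 47178) + 354686) = sqrt(-28827 + 354686) = sqrt(325859)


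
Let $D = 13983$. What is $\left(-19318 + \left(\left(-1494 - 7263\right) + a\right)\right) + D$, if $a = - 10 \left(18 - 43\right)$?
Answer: $-13842$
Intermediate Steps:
$a = 250$ ($a = \left(-10\right) \left(-25\right) = 250$)
$\left(-19318 + \left(\left(-1494 - 7263\right) + a\right)\right) + D = \left(-19318 + \left(\left(-1494 - 7263\right) + 250\right)\right) + 13983 = \left(-19318 + \left(-8757 + 250\right)\right) + 13983 = \left(-19318 - 8507\right) + 13983 = -27825 + 13983 = -13842$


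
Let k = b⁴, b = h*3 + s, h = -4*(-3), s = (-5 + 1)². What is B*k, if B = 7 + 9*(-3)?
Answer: -146232320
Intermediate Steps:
s = 16 (s = (-4)² = 16)
h = 12
b = 52 (b = 12*3 + 16 = 36 + 16 = 52)
B = -20 (B = 7 - 27 = -20)
k = 7311616 (k = 52⁴ = 7311616)
B*k = -20*7311616 = -146232320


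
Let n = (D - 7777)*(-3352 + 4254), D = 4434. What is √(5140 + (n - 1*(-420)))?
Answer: I*√3009826 ≈ 1734.9*I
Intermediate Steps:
n = -3015386 (n = (4434 - 7777)*(-3352 + 4254) = -3343*902 = -3015386)
√(5140 + (n - 1*(-420))) = √(5140 + (-3015386 - 1*(-420))) = √(5140 + (-3015386 + 420)) = √(5140 - 3014966) = √(-3009826) = I*√3009826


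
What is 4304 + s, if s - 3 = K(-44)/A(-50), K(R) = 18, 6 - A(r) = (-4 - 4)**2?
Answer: 124894/29 ≈ 4306.7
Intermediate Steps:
A(r) = -58 (A(r) = 6 - (-4 - 4)**2 = 6 - 1*(-8)**2 = 6 - 1*64 = 6 - 64 = -58)
s = 78/29 (s = 3 + 18/(-58) = 3 + 18*(-1/58) = 3 - 9/29 = 78/29 ≈ 2.6897)
4304 + s = 4304 + 78/29 = 124894/29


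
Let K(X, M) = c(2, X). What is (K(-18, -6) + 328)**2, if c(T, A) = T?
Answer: 108900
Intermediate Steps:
K(X, M) = 2
(K(-18, -6) + 328)**2 = (2 + 328)**2 = 330**2 = 108900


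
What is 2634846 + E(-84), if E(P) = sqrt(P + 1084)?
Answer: 2634846 + 10*sqrt(10) ≈ 2.6349e+6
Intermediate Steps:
E(P) = sqrt(1084 + P)
2634846 + E(-84) = 2634846 + sqrt(1084 - 84) = 2634846 + sqrt(1000) = 2634846 + 10*sqrt(10)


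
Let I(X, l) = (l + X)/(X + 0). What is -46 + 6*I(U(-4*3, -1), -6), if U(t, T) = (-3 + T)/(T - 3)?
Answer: -76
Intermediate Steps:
U(t, T) = 1 (U(t, T) = (-3 + T)/(-3 + T) = 1)
I(X, l) = (X + l)/X
-46 + 6*I(U(-4*3, -1), -6) = -46 + 6*((1 - 6)/1) = -46 + 6*(1*(-5)) = -46 + 6*(-5) = -46 - 30 = -76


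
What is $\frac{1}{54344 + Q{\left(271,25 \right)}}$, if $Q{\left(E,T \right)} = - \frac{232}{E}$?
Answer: $\frac{271}{14726992} \approx 1.8402 \cdot 10^{-5}$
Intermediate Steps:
$\frac{1}{54344 + Q{\left(271,25 \right)}} = \frac{1}{54344 - \frac{232}{271}} = \frac{1}{\frac{14726992}{271}} = \frac{271}{14726992}$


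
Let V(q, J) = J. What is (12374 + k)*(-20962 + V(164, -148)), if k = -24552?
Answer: 257077580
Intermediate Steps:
(12374 + k)*(-20962 + V(164, -148)) = (12374 - 24552)*(-20962 - 148) = -12178*(-21110) = 257077580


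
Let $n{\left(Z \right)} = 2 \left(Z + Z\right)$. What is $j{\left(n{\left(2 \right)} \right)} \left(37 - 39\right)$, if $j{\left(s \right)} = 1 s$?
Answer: $-16$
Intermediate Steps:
$n{\left(Z \right)} = 4 Z$ ($n{\left(Z \right)} = 2 \cdot 2 Z = 4 Z$)
$j{\left(s \right)} = s$
$j{\left(n{\left(2 \right)} \right)} \left(37 - 39\right) = 4 \cdot 2 \left(37 - 39\right) = 8 \left(-2\right) = -16$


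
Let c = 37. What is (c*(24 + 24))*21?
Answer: 37296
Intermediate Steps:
(c*(24 + 24))*21 = (37*(24 + 24))*21 = (37*48)*21 = 1776*21 = 37296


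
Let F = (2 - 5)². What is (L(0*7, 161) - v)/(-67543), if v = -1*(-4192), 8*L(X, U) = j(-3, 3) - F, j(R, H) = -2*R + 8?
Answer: 33531/540344 ≈ 0.062055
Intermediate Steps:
j(R, H) = 8 - 2*R
F = 9 (F = (-3)² = 9)
L(X, U) = 5/8 (L(X, U) = ((8 - 2*(-3)) - 1*9)/8 = ((8 + 6) - 9)/8 = (14 - 9)/8 = (⅛)*5 = 5/8)
v = 4192
(L(0*7, 161) - v)/(-67543) = (5/8 - 1*4192)/(-67543) = (5/8 - 4192)*(-1/67543) = -33531/8*(-1/67543) = 33531/540344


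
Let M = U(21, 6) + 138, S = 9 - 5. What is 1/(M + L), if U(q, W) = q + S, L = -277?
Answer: -1/114 ≈ -0.0087719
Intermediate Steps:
S = 4
U(q, W) = 4 + q (U(q, W) = q + 4 = 4 + q)
M = 163 (M = (4 + 21) + 138 = 25 + 138 = 163)
1/(M + L) = 1/(163 - 277) = 1/(-114) = -1/114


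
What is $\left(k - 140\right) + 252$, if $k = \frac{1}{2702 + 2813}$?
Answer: $\frac{617681}{5515} \approx 112.0$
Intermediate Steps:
$k = \frac{1}{5515} \approx 0.00018132$
$\left(k - 140\right) + 252 = \left(\frac{1}{5515} - 140\right) + 252 = - \frac{772099}{5515} + 252 = \frac{617681}{5515}$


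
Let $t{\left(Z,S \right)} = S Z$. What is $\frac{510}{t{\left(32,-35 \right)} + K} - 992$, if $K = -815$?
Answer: $- \frac{128002}{129} \approx -992.26$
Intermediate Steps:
$\frac{510}{t{\left(32,-35 \right)} + K} - 992 = \frac{510}{\left(-35\right) 32 - 815} - 992 = \frac{510}{-1120 - 815} - 992 = \frac{510}{-1935} - 992 = 510 \left(- \frac{1}{1935}\right) - 992 = - \frac{34}{129} - 992 = - \frac{128002}{129}$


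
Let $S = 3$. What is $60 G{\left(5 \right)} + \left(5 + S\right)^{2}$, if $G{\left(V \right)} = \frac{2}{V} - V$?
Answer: $-212$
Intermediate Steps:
$G{\left(V \right)} = - V + \frac{2}{V}$
$60 G{\left(5 \right)} + \left(5 + S\right)^{2} = 60 \left(\left(-1\right) 5 + \frac{2}{5}\right) + \left(5 + 3\right)^{2} = 60 \left(-5 + 2 \cdot \frac{1}{5}\right) + 8^{2} = 60 \left(-5 + \frac{2}{5}\right) + 64 = 60 \left(- \frac{23}{5}\right) + 64 = -276 + 64 = -212$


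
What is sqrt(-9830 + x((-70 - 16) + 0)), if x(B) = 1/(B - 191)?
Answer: I*sqrt(754246347)/277 ≈ 99.146*I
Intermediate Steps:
x(B) = 1/(-191 + B)
sqrt(-9830 + x((-70 - 16) + 0)) = sqrt(-9830 + 1/(-191 + ((-70 - 16) + 0))) = sqrt(-9830 + 1/(-191 + (-86 + 0))) = sqrt(-9830 + 1/(-191 - 86)) = sqrt(-9830 + 1/(-277)) = sqrt(-9830 - 1/277) = sqrt(-2722911/277) = I*sqrt(754246347)/277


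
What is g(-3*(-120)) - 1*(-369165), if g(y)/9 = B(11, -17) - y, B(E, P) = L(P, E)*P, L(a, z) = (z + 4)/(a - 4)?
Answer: 2562240/7 ≈ 3.6603e+5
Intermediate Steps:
L(a, z) = (4 + z)/(-4 + a)
B(E, P) = P*(4 + E)/(-4 + P) (B(E, P) = ((4 + E)/(-4 + P))*P = P*(4 + E)/(-4 + P))
g(y) = 765/7 - 9*y (g(y) = 9*(-17*(4 + 11)/(-4 - 17) - y) = 9*(-17*15/(-21) - y) = 9*(-17*(-1/21)*15 - y) = 9*(85/7 - y) = 765/7 - 9*y)
g(-3*(-120)) - 1*(-369165) = (765/7 - (-27)*(-120)) - 1*(-369165) = (765/7 - 9*360) + 369165 = (765/7 - 3240) + 369165 = -21915/7 + 369165 = 2562240/7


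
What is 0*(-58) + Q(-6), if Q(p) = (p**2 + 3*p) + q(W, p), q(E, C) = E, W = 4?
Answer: 22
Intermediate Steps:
Q(p) = 4 + p**2 + 3*p (Q(p) = (p**2 + 3*p) + 4 = 4 + p**2 + 3*p)
0*(-58) + Q(-6) = 0*(-58) + (4 + (-6)**2 + 3*(-6)) = 0 + (4 + 36 - 18) = 0 + 22 = 22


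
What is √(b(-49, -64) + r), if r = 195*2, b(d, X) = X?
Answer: √326 ≈ 18.055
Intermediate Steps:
r = 390
√(b(-49, -64) + r) = √(-64 + 390) = √326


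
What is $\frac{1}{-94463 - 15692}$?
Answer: $- \frac{1}{110155} \approx -9.0781 \cdot 10^{-6}$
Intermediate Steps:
$\frac{1}{-94463 - 15692} = \frac{1}{-110155} = - \frac{1}{110155}$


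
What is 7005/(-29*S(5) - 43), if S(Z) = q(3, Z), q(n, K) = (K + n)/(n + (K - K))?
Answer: -21015/361 ≈ -58.213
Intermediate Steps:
q(n, K) = (K + n)/n (q(n, K) = (K + n)/(n + 0) = (K + n)/n)
S(Z) = 1 + Z/3 (S(Z) = (Z + 3)/3 = (3 + Z)/3 = 1 + Z/3)
7005/(-29*S(5) - 43) = 7005/(-29*(1 + (⅓)*5) - 43) = 7005/(-29*(1 + 5/3) - 43) = 7005/(-29*8/3 - 43) = 7005/(-232/3 - 43) = 7005/(-361/3) = 7005*(-3/361) = -21015/361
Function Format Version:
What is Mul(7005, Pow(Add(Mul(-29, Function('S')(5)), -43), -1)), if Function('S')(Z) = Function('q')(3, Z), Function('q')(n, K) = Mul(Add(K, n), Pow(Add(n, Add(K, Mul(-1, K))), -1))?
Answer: Rational(-21015, 361) ≈ -58.213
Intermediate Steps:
Function('q')(n, K) = Mul(Pow(n, -1), Add(K, n)) (Function('q')(n, K) = Mul(Add(K, n), Pow(Add(n, 0), -1)) = Mul(Add(K, n), Pow(n, -1)) = Mul(Pow(n, -1), Add(K, n)))
Function('S')(Z) = Add(1, Mul(Rational(1, 3), Z)) (Function('S')(Z) = Mul(Pow(3, -1), Add(Z, 3)) = Mul(Rational(1, 3), Add(3, Z)) = Add(1, Mul(Rational(1, 3), Z)))
Mul(7005, Pow(Add(Mul(-29, Function('S')(5)), -43), -1)) = Mul(7005, Pow(Add(Mul(-29, Add(1, Mul(Rational(1, 3), 5))), -43), -1)) = Mul(7005, Pow(Add(Mul(-29, Add(1, Rational(5, 3))), -43), -1)) = Mul(7005, Pow(Add(Mul(-29, Rational(8, 3)), -43), -1)) = Mul(7005, Pow(Add(Rational(-232, 3), -43), -1)) = Mul(7005, Pow(Rational(-361, 3), -1)) = Mul(7005, Rational(-3, 361)) = Rational(-21015, 361)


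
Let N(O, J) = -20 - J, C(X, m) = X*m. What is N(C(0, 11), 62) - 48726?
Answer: -48808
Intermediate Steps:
N(C(0, 11), 62) - 48726 = (-20 - 1*62) - 48726 = (-20 - 62) - 48726 = -82 - 48726 = -48808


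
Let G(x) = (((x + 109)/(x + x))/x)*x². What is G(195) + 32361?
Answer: 32513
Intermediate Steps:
G(x) = 109/2 + x/2 (G(x) = (((109 + x)/((2*x)))/x)*x² = (((109 + x)*(1/(2*x)))/x)*x² = (((109 + x)/(2*x))/x)*x² = ((109 + x)/(2*x²))*x² = 109/2 + x/2)
G(195) + 32361 = (109/2 + (½)*195) + 32361 = (109/2 + 195/2) + 32361 = 152 + 32361 = 32513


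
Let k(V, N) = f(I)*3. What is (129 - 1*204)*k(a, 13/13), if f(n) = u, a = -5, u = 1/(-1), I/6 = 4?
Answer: 225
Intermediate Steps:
I = 24 (I = 6*4 = 24)
u = -1
f(n) = -1
k(V, N) = -3 (k(V, N) = -1*3 = -3)
(129 - 1*204)*k(a, 13/13) = (129 - 1*204)*(-3) = (129 - 204)*(-3) = -75*(-3) = 225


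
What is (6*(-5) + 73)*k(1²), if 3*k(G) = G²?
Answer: 43/3 ≈ 14.333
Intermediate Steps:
k(G) = G²/3
(6*(-5) + 73)*k(1²) = (6*(-5) + 73)*((1²)²/3) = (-30 + 73)*((⅓)*1²) = 43*((⅓)*1) = 43*(⅓) = 43/3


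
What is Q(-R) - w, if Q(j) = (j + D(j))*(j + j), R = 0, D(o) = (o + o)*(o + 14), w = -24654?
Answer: 24654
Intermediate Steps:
D(o) = 2*o*(14 + o) (D(o) = (2*o)*(14 + o) = 2*o*(14 + o))
Q(j) = 2*j*(j + 2*j*(14 + j)) (Q(j) = (j + 2*j*(14 + j))*(j + j) = (j + 2*j*(14 + j))*(2*j) = 2*j*(j + 2*j*(14 + j)))
Q(-R) - w = (-1*0)²*(58 + 4*(-1*0)) - 1*(-24654) = 0²*(58 + 4*0) + 24654 = 0*(58 + 0) + 24654 = 0*58 + 24654 = 0 + 24654 = 24654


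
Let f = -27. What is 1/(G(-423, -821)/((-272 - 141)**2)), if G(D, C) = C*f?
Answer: 170569/22167 ≈ 7.6947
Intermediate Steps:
G(D, C) = -27*C (G(D, C) = C*(-27) = -27*C)
1/(G(-423, -821)/((-272 - 141)**2)) = 1/((-27*(-821))/((-272 - 141)**2)) = 1/(22167/((-413)**2)) = 1/(22167/170569) = 170569/22167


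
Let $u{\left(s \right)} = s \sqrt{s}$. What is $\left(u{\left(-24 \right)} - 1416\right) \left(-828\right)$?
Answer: $1172448 + 39744 i \sqrt{6} \approx 1.1724 \cdot 10^{6} + 97353.0 i$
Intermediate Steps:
$u{\left(s \right)} = s^{\frac{3}{2}}$
$\left(u{\left(-24 \right)} - 1416\right) \left(-828\right) = \left(\left(-24\right)^{\frac{3}{2}} - 1416\right) \left(-828\right) = \left(- 48 i \sqrt{6} - 1416\right) \left(-828\right) = \left(-1416 - 48 i \sqrt{6}\right) \left(-828\right) = 1172448 + 39744 i \sqrt{6}$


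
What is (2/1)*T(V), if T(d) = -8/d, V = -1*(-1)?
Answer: -16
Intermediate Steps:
V = 1
(2/1)*T(V) = (2/1)*(-8/1) = (2*1)*(-8*1) = 2*(-8) = -16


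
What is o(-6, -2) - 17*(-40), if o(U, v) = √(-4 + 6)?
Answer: 680 + √2 ≈ 681.41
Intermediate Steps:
o(U, v) = √2
o(-6, -2) - 17*(-40) = √2 - 17*(-40) = √2 + 680 = 680 + √2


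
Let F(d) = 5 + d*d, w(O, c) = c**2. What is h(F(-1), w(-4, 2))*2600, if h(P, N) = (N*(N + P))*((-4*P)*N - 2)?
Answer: -10192000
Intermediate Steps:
F(d) = 5 + d**2
h(P, N) = N*(-2 - 4*N*P)*(N + P) (h(P, N) = (N*(N + P))*(-4*N*P - 2) = (N*(N + P))*(-2 - 4*N*P) = N*(-2 - 4*N*P)*(N + P))
h(F(-1), w(-4, 2))*2600 = -2*2**2*(2**2 + (5 + (-1)**2) + 2*2**2*(5 + (-1)**2)**2 + 2*(5 + (-1)**2)*(2**2)**2)*2600 = -2*4*(4 + (5 + 1) + 2*4*(5 + 1)**2 + 2*(5 + 1)*4**2)*2600 = -2*4*(4 + 6 + 2*4*6**2 + 2*6*16)*2600 = -2*4*(4 + 6 + 2*4*36 + 192)*2600 = -2*4*(4 + 6 + 288 + 192)*2600 = -2*4*490*2600 = -3920*2600 = -10192000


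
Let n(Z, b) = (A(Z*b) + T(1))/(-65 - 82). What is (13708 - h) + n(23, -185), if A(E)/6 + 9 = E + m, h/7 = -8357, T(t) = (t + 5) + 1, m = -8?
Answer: 10640054/147 ≈ 72381.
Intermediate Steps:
T(t) = 6 + t (T(t) = (5 + t) + 1 = 6 + t)
h = -58499 (h = 7*(-8357) = -58499)
A(E) = -102 + 6*E (A(E) = -54 + 6*(E - 8) = -54 + 6*(-8 + E) = -54 + (-48 + 6*E) = -102 + 6*E)
n(Z, b) = 95/147 - 2*Z*b/49 (n(Z, b) = ((-102 + 6*(Z*b)) + (6 + 1))/(-65 - 82) = ((-102 + 6*Z*b) + 7)/(-147) = (-95 + 6*Z*b)*(-1/147) = 95/147 - 2*Z*b/49)
(13708 - h) + n(23, -185) = (13708 - 1*(-58499)) + (95/147 - 2/49*23*(-185)) = (13708 + 58499) + (95/147 + 8510/49) = 72207 + 25625/147 = 10640054/147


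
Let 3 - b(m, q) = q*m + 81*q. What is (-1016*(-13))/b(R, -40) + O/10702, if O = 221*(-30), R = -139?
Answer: -78356863/12398267 ≈ -6.3200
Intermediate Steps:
O = -6630
b(m, q) = 3 - 81*q - m*q (b(m, q) = 3 - (q*m + 81*q) = 3 - (m*q + 81*q) = 3 - (81*q + m*q) = 3 + (-81*q - m*q) = 3 - 81*q - m*q)
(-1016*(-13))/b(R, -40) + O/10702 = (-1016*(-13))/(3 - 81*(-40) - 1*(-139)*(-40)) - 6630/10702 = 13208/(3 + 3240 - 5560) - 6630*1/10702 = 13208/(-2317) - 3315/5351 = 13208*(-1/2317) - 3315/5351 = -13208/2317 - 3315/5351 = -78356863/12398267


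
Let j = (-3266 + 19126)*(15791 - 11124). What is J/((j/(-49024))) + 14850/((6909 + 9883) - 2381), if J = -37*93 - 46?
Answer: 890672306942/266670583205 ≈ 3.3400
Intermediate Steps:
j = 74018620 (j = 15860*4667 = 74018620)
J = -3487 (J = -3441 - 46 = -3487)
J/((j/(-49024))) + 14850/((6909 + 9883) - 2381) = -3487/(74018620/(-49024)) + 14850/((6909 + 9883) - 2381) = -3487/(74018620*(-1/49024)) + 14850/(16792 - 2381) = -3487/(-18504655/12256) + 14850/14411 = -3487*(-12256/18504655) + 14850*(1/14411) = 42736672/18504655 + 14850/14411 = 890672306942/266670583205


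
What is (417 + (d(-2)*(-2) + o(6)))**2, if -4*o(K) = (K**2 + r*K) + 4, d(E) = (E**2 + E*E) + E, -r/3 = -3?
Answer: 582169/4 ≈ 1.4554e+5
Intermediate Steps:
r = 9 (r = -3*(-3) = 9)
d(E) = E + 2*E**2 (d(E) = (E**2 + E**2) + E = 2*E**2 + E = E + 2*E**2)
o(K) = -1 - 9*K/4 - K**2/4 (o(K) = -((K**2 + 9*K) + 4)/4 = -(4 + K**2 + 9*K)/4 = -1 - 9*K/4 - K**2/4)
(417 + (d(-2)*(-2) + o(6)))**2 = (417 + (-2*(1 + 2*(-2))*(-2) + (-1 - 9/4*6 - 1/4*6**2)))**2 = (417 + (-2*(1 - 4)*(-2) + (-1 - 27/2 - 1/4*36)))**2 = (417 + (-2*(-3)*(-2) + (-1 - 27/2 - 9)))**2 = (417 + (6*(-2) - 47/2))**2 = (417 + (-12 - 47/2))**2 = (417 - 71/2)**2 = (763/2)**2 = 582169/4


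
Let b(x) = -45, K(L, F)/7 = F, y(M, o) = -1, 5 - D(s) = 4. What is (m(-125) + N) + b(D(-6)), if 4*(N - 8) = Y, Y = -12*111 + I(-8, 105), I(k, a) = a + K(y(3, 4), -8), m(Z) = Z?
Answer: -1931/4 ≈ -482.75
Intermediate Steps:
D(s) = 1 (D(s) = 5 - 1*4 = 5 - 4 = 1)
K(L, F) = 7*F
I(k, a) = -56 + a (I(k, a) = a + 7*(-8) = a - 56 = -56 + a)
Y = -1283 (Y = -12*111 + (-56 + 105) = -1332 + 49 = -1283)
N = -1251/4 (N = 8 + (¼)*(-1283) = 8 - 1283/4 = -1251/4 ≈ -312.75)
(m(-125) + N) + b(D(-6)) = (-125 - 1251/4) - 45 = -1751/4 - 45 = -1931/4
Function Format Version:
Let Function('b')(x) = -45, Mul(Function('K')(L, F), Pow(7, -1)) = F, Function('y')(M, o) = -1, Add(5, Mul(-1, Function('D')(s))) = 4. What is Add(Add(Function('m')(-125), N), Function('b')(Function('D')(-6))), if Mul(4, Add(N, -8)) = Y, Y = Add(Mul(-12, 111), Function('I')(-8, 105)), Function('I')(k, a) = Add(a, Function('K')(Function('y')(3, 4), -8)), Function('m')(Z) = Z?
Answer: Rational(-1931, 4) ≈ -482.75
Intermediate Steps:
Function('D')(s) = 1 (Function('D')(s) = Add(5, Mul(-1, 4)) = Add(5, -4) = 1)
Function('K')(L, F) = Mul(7, F)
Function('I')(k, a) = Add(-56, a) (Function('I')(k, a) = Add(a, Mul(7, -8)) = Add(a, -56) = Add(-56, a))
Y = -1283 (Y = Add(Mul(-12, 111), Add(-56, 105)) = Add(-1332, 49) = -1283)
N = Rational(-1251, 4) (N = Add(8, Mul(Rational(1, 4), -1283)) = Add(8, Rational(-1283, 4)) = Rational(-1251, 4) ≈ -312.75)
Add(Add(Function('m')(-125), N), Function('b')(Function('D')(-6))) = Add(Add(-125, Rational(-1251, 4)), -45) = Add(Rational(-1751, 4), -45) = Rational(-1931, 4)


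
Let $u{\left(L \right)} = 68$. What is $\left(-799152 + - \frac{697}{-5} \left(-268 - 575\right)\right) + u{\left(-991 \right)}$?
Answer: $- \frac{4582991}{5} \approx -9.166 \cdot 10^{5}$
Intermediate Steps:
$\left(-799152 + - \frac{697}{-5} \left(-268 - 575\right)\right) + u{\left(-991 \right)} = \left(-799152 + - \frac{697}{-5} \left(-268 - 575\right)\right) + 68 = \left(-799152 + \left(-697\right) \left(- \frac{1}{5}\right) \left(-843\right)\right) + 68 = \left(-799152 + \frac{697}{5} \left(-843\right)\right) + 68 = \left(-799152 - \frac{587571}{5}\right) + 68 = - \frac{4583331}{5} + 68 = - \frac{4582991}{5}$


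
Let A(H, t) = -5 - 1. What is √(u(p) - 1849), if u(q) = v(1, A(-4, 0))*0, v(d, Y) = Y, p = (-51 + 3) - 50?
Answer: 43*I ≈ 43.0*I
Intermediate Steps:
A(H, t) = -6
p = -98 (p = -48 - 50 = -98)
u(q) = 0 (u(q) = -6*0 = 0)
√(u(p) - 1849) = √(0 - 1849) = √(-1849) = 43*I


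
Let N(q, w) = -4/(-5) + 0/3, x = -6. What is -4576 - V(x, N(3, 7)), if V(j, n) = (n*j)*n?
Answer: -114304/25 ≈ -4572.2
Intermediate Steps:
N(q, w) = ⅘ (N(q, w) = -4*(-⅕) + 0*(⅓) = ⅘ + 0 = ⅘)
V(j, n) = j*n² (V(j, n) = (j*n)*n = j*n²)
-4576 - V(x, N(3, 7)) = -4576 - (-6)*(⅘)² = -4576 - (-6)*16/25 = -4576 - 1*(-96/25) = -4576 + 96/25 = -114304/25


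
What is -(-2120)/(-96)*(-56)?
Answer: 3710/3 ≈ 1236.7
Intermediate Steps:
-(-2120)/(-96)*(-56) = -(-2120)*(-1)/96*(-56) = -40*53/96*(-56) = -265/12*(-56) = 3710/3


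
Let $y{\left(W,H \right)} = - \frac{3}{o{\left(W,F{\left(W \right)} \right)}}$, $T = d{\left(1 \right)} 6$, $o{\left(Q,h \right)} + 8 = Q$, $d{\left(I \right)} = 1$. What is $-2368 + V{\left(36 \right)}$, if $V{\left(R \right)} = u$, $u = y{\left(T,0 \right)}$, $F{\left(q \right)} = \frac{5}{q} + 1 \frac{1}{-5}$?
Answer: $- \frac{4733}{2} \approx -2366.5$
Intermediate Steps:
$F{\left(q \right)} = - \frac{1}{5} + \frac{5}{q}$ ($F{\left(q \right)} = \frac{5}{q} + 1 \left(- \frac{1}{5}\right) = \frac{5}{q} - \frac{1}{5} = - \frac{1}{5} + \frac{5}{q}$)
$o{\left(Q,h \right)} = -8 + Q$
$T = 6$ ($T = 1 \cdot 6 = 6$)
$y{\left(W,H \right)} = - \frac{3}{-8 + W}$
$u = \frac{3}{2}$ ($u = - \frac{3}{-8 + 6} = - \frac{3}{-2} = \left(-3\right) \left(- \frac{1}{2}\right) = \frac{3}{2} \approx 1.5$)
$V{\left(R \right)} = \frac{3}{2}$
$-2368 + V{\left(36 \right)} = -2368 + \frac{3}{2} = - \frac{4733}{2}$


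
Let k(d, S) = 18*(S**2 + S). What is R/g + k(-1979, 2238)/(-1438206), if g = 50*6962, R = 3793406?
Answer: -2161790430497/41719959050 ≈ -51.817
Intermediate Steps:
k(d, S) = 18*S + 18*S**2 (k(d, S) = 18*(S + S**2) = 18*S + 18*S**2)
g = 348100
R/g + k(-1979, 2238)/(-1438206) = 3793406/348100 + (18*2238*(1 + 2238))/(-1438206) = 3793406*(1/348100) + (18*2238*2239)*(-1/1438206) = 1896703/174050 + 90195876*(-1/1438206) = 1896703/174050 - 15032646/239701 = -2161790430497/41719959050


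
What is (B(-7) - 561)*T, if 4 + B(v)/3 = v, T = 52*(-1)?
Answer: 30888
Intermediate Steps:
T = -52
B(v) = -12 + 3*v
(B(-7) - 561)*T = ((-12 + 3*(-7)) - 561)*(-52) = ((-12 - 21) - 561)*(-52) = (-33 - 561)*(-52) = -594*(-52) = 30888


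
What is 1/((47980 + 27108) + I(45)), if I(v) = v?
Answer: 1/75133 ≈ 1.3310e-5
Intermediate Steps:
1/((47980 + 27108) + I(45)) = 1/((47980 + 27108) + 45) = 1/(75088 + 45) = 1/75133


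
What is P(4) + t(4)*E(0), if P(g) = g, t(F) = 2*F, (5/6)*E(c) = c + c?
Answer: 4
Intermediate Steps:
E(c) = 12*c/5 (E(c) = 6*(c + c)/5 = 6*(2*c)/5 = 12*c/5)
P(4) + t(4)*E(0) = 4 + (2*4)*((12/5)*0) = 4 + 8*0 = 4 + 0 = 4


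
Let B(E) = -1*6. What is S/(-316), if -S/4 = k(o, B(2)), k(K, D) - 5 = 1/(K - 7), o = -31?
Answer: 189/3002 ≈ 0.062958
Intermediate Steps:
B(E) = -6
k(K, D) = 5 + 1/(-7 + K) (k(K, D) = 5 + 1/(K - 7) = 5 + 1/(-7 + K))
S = -378/19 (S = -4*(-34 + 5*(-31))/(-7 - 31) = -4*(-34 - 155)/(-38) = -(-2)*(-189)/19 = -4*189/38 = -378/19 ≈ -19.895)
S/(-316) = -378/19/(-316) = -378/19*(-1/316) = 189/3002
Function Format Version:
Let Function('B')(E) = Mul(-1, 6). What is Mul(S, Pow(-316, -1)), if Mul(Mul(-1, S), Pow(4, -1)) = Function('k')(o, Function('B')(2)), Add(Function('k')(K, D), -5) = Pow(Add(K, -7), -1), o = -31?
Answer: Rational(189, 3002) ≈ 0.062958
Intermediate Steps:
Function('B')(E) = -6
Function('k')(K, D) = Add(5, Pow(Add(-7, K), -1)) (Function('k')(K, D) = Add(5, Pow(Add(K, -7), -1)) = Add(5, Pow(Add(-7, K), -1)))
S = Rational(-378, 19) (S = Mul(-4, Mul(Pow(Add(-7, -31), -1), Add(-34, Mul(5, -31)))) = Mul(-4, Mul(Pow(-38, -1), Add(-34, -155))) = Mul(-4, Mul(Rational(-1, 38), -189)) = Mul(-4, Rational(189, 38)) = Rational(-378, 19) ≈ -19.895)
Mul(S, Pow(-316, -1)) = Mul(Rational(-378, 19), Pow(-316, -1)) = Mul(Rational(-378, 19), Rational(-1, 316)) = Rational(189, 3002)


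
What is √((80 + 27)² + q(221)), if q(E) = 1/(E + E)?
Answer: √2236722878/442 ≈ 107.00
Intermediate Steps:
q(E) = 1/(2*E)
√((80 + 27)² + q(221)) = √((80 + 27)² + (½)/221) = √(107² + (½)*(1/221)) = √(11449 + 1/442) = √(5060459/442) = √2236722878/442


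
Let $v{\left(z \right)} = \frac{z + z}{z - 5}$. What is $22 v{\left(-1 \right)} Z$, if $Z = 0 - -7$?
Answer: $\frac{154}{3} \approx 51.333$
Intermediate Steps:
$v{\left(z \right)} = \frac{2 z}{-5 + z}$
$Z = 7$ ($Z = 0 + 7 = 7$)
$22 v{\left(-1 \right)} Z = 22 \cdot 2 \left(-1\right) \frac{1}{-5 - 1} \cdot 7 = 22 \cdot 2 \left(-1\right) \frac{1}{-6} \cdot 7 = 22 \cdot 2 \left(-1\right) \left(- \frac{1}{6}\right) 7 = 22 \cdot \frac{1}{3} \cdot 7 = \frac{22}{3} \cdot 7 = \frac{154}{3}$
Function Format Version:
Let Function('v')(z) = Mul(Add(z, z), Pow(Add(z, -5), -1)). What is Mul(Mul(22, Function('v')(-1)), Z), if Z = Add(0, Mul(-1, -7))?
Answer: Rational(154, 3) ≈ 51.333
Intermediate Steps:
Function('v')(z) = Mul(2, z, Pow(Add(-5, z), -1)) (Function('v')(z) = Mul(Mul(2, z), Pow(Add(-5, z), -1)) = Mul(2, z, Pow(Add(-5, z), -1)))
Z = 7 (Z = Add(0, 7) = 7)
Mul(Mul(22, Function('v')(-1)), Z) = Mul(Mul(22, Mul(2, -1, Pow(Add(-5, -1), -1))), 7) = Mul(Mul(22, Mul(2, -1, Pow(-6, -1))), 7) = Mul(Mul(22, Mul(2, -1, Rational(-1, 6))), 7) = Mul(Mul(22, Rational(1, 3)), 7) = Mul(Rational(22, 3), 7) = Rational(154, 3)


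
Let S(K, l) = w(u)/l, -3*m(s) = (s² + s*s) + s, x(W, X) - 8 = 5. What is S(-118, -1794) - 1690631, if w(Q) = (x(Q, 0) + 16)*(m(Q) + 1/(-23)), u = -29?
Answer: -34879224388/20631 ≈ -1.6906e+6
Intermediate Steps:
x(W, X) = 13 (x(W, X) = 8 + 5 = 13)
m(s) = -2*s²/3 - s/3 (m(s) = -((s² + s*s) + s)/3 = -((s² + s²) + s)/3 = -(2*s² + s)/3 = -(s + 2*s²)/3 = -2*s²/3 - s/3)
w(Q) = -29/23 - 29*Q*(1 + 2*Q)/3 (w(Q) = (13 + 16)*(-Q*(1 + 2*Q)/3 + 1/(-23)) = 29*(-Q*(1 + 2*Q)/3 - 1/23) = 29*(-1/23 - Q*(1 + 2*Q)/3) = -29/23 - 29*Q*(1 + 2*Q)/3)
S(K, l) = -367546/(23*l) (S(K, l) = (-29/23 - 29/3*(-29)*(1 + 2*(-29)))/l = (-29/23 - 29/3*(-29)*(1 - 58))/l = (-29/23 - 29/3*(-29)*(-57))/l = (-29/23 - 15979)/l = -367546/(23*l))
S(-118, -1794) - 1690631 = -367546/23/(-1794) - 1690631 = -367546/23*(-1/1794) - 1690631 = 183773/20631 - 1690631 = -34879224388/20631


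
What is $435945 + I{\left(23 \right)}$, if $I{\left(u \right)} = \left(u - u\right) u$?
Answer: $435945$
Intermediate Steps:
$I{\left(u \right)} = 0$ ($I{\left(u \right)} = 0 u = 0$)
$435945 + I{\left(23 \right)} = 435945 + 0 = 435945$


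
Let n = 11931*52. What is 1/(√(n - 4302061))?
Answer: -I*√3681649/3681649 ≈ -0.00052117*I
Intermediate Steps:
n = 620412
1/(√(n - 4302061)) = 1/(√(620412 - 4302061)) = 1/(√(-3681649)) = 1/(I*√3681649) = -I*√3681649/3681649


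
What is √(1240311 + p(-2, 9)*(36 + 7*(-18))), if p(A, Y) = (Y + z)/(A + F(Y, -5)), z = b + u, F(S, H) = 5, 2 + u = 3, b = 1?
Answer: √1239981 ≈ 1113.5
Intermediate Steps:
u = 1 (u = -2 + 3 = 1)
z = 2 (z = 1 + 1 = 2)
p(A, Y) = (2 + Y)/(5 + A) (p(A, Y) = (Y + 2)/(A + 5) = (2 + Y)/(5 + A))
√(1240311 + p(-2, 9)*(36 + 7*(-18))) = √(1240311 + ((2 + 9)/(5 - 2))*(36 + 7*(-18))) = √(1240311 + (11/3)*(36 - 126)) = √(1240311 + ((⅓)*11)*(-90)) = √(1240311 + (11/3)*(-90)) = √(1240311 - 330) = √1239981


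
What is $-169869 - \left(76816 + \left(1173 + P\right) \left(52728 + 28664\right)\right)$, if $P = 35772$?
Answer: $-3007274125$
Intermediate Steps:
$-169869 - \left(76816 + \left(1173 + P\right) \left(52728 + 28664\right)\right) = -169869 - \left(76816 + \left(1173 + 35772\right) \left(52728 + 28664\right)\right) = -169869 - \left(76816 + 3007027440\right) = -169869 - 3007104256 = -3007274125$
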